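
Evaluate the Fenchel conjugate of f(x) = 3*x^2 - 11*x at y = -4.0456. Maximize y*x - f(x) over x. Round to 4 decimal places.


f*(y) = sup_x {y*x - a*x^2 - b*x} = sup_x {(y-b)*x - a*x^2}
FOC: (y - b) - 2a*x = 0 => x* = (y - b)/(2a)
x* = (-4.0456 + 11)/(2*3) = 1.1591
f*(-4.0456) = (y-b)^2/(4a) = (-4.0456 + 11)^2/(4*3)
= 48.3637/12 = 4.0303


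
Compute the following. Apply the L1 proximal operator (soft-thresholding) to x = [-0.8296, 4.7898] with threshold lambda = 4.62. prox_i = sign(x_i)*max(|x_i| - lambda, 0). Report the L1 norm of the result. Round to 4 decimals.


Soft-thresholding with lambda = 4.62:
prox(-0.8296) = sign(-0.8296)*max(|-0.8296| - 4.62, 0) = 0.0
prox(4.7898) = sign(4.7898)*max(|4.7898| - 4.62, 0) = 0.1698
prox(x) = [0.0, 0.1698]
||prox(x)||_1 = 0.0 + 0.1698 = 0.1698


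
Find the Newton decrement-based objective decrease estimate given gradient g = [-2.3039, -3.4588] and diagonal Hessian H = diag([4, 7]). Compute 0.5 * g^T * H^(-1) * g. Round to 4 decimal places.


Step 1: H is diagonal, so H^(-1) * g = [-0.576, -0.4941].
Step 2: g^T H^(-1) g = sum_i g_i^2 / H_ii
  = (-2.3039)^2/4 + (-3.4588)^2/7
  = 1.327 + 1.709 = 3.036
Step 3: Objective decrease = 0.5 * g^T H^(-1) g = 1.518


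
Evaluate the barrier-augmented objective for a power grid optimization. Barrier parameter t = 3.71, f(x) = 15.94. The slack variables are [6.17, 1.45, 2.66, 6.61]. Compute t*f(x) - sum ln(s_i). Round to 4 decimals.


Step 1: Compute log-barrier.
ln values: [1.8197, 0.3716, 0.9783, 1.8886]
phi = -(1.8197 + 0.3716 + 0.9783 + 1.8886) = -5.0582
Step 2: Compute augmented objective.
t*f(x) = 3.71*15.94 = 59.1374
Total = 59.1374 - 5.0582 = 54.0792


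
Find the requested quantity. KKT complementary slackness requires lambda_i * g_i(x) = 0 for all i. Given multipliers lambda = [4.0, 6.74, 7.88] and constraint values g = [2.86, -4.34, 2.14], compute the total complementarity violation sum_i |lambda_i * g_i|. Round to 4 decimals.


KKT complementary slackness check:
lambda_1 * g_1 = 4.0 * 2.86 = 11.44
lambda_2 * g_2 = 6.74 * -4.34 = -29.2516
lambda_3 * g_3 = 7.88 * 2.14 = 16.8632
Total violation = 11.44 + 29.2516 + 16.8632 = 57.5548


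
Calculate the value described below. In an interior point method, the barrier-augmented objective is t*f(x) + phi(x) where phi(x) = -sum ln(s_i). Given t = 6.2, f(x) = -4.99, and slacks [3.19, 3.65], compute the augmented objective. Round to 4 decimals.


Step 1: Compute log-barrier.
ln values: [1.16, 1.2947]
phi = -(1.16 + 1.2947) = -2.4547
Step 2: Compute augmented objective.
t*f(x) = 6.2*-4.99 = -30.938
Total = -30.938 - 2.4547 = -33.3927


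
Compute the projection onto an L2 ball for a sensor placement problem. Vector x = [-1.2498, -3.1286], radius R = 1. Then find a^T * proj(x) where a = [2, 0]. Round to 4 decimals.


Step 1: Compute ||x|| (intermediates to 6 decimals).
||x|| = sqrt((-1.2498)^2 + (-3.1286)^2) = 3.368997
Step 2: Project.
Since ||x|| > R, scale = R/||x|| = 1/3.368997 = 0.296824, proj(x) = scale * x
proj(x) = [-0.370971, -0.928644]
Step 3: Dot product.
a^T * proj(x) = 2*(-0.370971) + 0*(-0.928644) = -0.7419


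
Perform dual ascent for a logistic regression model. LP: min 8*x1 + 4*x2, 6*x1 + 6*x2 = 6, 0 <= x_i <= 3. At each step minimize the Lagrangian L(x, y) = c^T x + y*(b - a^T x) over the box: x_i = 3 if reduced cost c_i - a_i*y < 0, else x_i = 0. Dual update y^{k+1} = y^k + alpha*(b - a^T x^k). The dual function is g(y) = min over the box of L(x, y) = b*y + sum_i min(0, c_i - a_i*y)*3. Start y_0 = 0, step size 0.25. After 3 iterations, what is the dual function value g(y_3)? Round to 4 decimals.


Dual ascent for LP: min 8*x1 + 4*x2, 6*x1 + 6*x2 = 6, 0 <= x_i <= 3
Step 1: y^k = 0.0, reduced costs: (8.0, 4.0)
  x^k = (0.0, 0.0), subgradient = b - a^T x = 6.0
  y^{k+1} = 0.0 + 0.25*6.0 = 1.5
Step 2: y^k = 1.5, reduced costs: (-1.0, -5.0)
  x^k = (3.0, 3.0), subgradient = b - a^T x = -30.0
  y^{k+1} = 1.5 + 0.25*-30.0 = -6.0
Step 3: y^k = -6.0, reduced costs: (44.0, 40.0)
  x^k = (0.0, 0.0), subgradient = b - a^T x = 6.0
  y^{k+1} = -6.0 + 0.25*6.0 = -4.5
Dual objective at y_3 = -4.5: reduced costs (35.0, 31.0), box minimizer x = (0.0, 0.0)
g(y_3) = b*y + (c1 - a1*y)*x1 + (c2 - a2*y)*x2 = 6*(-4.5) + 35.0*0.0 + 31.0*0.0 = -27.0 + 0.0 + 0.0 = -27.0


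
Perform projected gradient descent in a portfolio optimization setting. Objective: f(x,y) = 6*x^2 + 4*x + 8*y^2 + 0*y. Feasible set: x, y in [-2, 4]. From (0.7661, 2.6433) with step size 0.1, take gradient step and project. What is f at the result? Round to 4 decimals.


Step 1: Compute gradient at (0.7661, 2.6433).
grad_x = 2*6*0.7661 + 4 = 13.1932
grad_y = 2*8*2.6433 + 0 = 42.2928
Step 2: Gradient step.
x_raw = 0.7661 - 0.1*13.1932 = -0.5532
y_raw = 2.6433 - 0.1*42.2928 = -1.586
Step 3: Project onto [-2, 4].
x_proj = clip(-0.5532) = -0.5532
y_proj = clip(-1.586) = -1.586
Step 4: Evaluate f.
f(-0.5532, -1.586) = 19.7461


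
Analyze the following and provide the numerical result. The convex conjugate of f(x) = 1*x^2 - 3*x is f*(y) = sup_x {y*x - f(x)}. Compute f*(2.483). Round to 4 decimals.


f*(y) = sup_x {y*x - a*x^2 - b*x} = sup_x {(y-b)*x - a*x^2}
FOC: (y - b) - 2a*x = 0 => x* = (y - b)/(2a)
x* = (2.483 + 3)/(2*1) = 2.7415
f*(2.483) = (y-b)^2/(4a) = (2.483 + 3)^2/(4*1)
= 30.0633/4 = 7.5158


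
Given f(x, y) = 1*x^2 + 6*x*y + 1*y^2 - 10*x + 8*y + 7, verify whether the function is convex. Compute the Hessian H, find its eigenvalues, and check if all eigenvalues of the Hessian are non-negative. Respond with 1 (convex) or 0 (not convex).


The Hessian of f(x,y) = 1*x^2 + 6*x*y + 1*y^2 - 10*x + 8*y + 7 is:
H = [[2, 6], [6, 2]]
Trace = 2 + 2 = 4
Determinant = 2*2 - (6)^2 = -32
Discriminant = (4)^2 - 4*-32 = 144.0
Eigenvalues: lambda_1 = -4.0, lambda_2 = 8.0
The function is not convex.

0


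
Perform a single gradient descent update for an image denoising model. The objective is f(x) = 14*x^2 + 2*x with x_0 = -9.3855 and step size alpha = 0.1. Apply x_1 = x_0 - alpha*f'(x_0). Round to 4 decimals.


We compute the gradient at x_0 and apply the update.
f'(x) = 28*x + 2
f'(-9.3855) = 28*-9.3855 + 2 = -260.794
x_1 = -9.3855 - 0.1*-260.794 = 16.6939


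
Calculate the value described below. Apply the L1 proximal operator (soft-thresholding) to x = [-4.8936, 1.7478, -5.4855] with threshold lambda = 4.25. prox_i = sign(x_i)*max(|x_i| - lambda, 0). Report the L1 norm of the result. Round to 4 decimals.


Soft-thresholding with lambda = 4.25:
prox(-4.8936) = sign(-4.8936)*max(|-4.8936| - 4.25, 0) = -0.6436
prox(1.7478) = sign(1.7478)*max(|1.7478| - 4.25, 0) = 0.0
prox(-5.4855) = sign(-5.4855)*max(|-5.4855| - 4.25, 0) = -1.2355
prox(x) = [-0.6436, 0.0, -1.2355]
||prox(x)||_1 = 0.6436 + 0.0 + 1.2355 = 1.8791


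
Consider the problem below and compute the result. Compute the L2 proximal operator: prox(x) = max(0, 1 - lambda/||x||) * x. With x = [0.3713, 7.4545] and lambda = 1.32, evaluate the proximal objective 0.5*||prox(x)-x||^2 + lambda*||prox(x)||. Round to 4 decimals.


Step 1: Compute ||x||.
||x|| = 7.4637
Step 2: Compute scaling factor.
scale = max(0, 1 - 1.32/7.4637) = 0.8231
Step 3: prox(x) = [0.3056, 6.1361]
||prox(x)|| = 6.1437
Step 4: Proximal objective.
0.5*||prox-x||^2 = 0.8712
lambda*||prox|| = 8.1097
Total = 8.9809


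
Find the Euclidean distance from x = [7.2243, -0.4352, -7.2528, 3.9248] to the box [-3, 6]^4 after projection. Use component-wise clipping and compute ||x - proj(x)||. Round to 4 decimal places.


Project each component onto [-3, 6].
clip(7.2243) = 6.0, clip(-0.4352) = -0.4352, clip(-7.2528) = -3.0, clip(3.9248) = 3.9248
Projection = [6.0, -0.4352, -3.0, 3.9248]
Squared diffs: [1.4989, 0.0, 18.0863, 0.0]
Distance = sqrt(19.5852) = 4.4255


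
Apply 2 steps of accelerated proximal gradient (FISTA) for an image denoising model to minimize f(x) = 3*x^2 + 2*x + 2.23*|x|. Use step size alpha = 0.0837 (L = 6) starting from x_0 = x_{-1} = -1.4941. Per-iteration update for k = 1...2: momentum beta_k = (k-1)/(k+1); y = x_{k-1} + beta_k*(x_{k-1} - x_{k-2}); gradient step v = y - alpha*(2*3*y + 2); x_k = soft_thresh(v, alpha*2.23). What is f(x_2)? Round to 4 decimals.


FISTA on f(x) = 3*x^2 + 2*x + 2.23*|x|
L = 6, alpha = 0.0837
Iteration 1: beta = 0.0, y = -1.4941 + 0.0*(-1.4941 + 1.4941) = -1.4941
  grad(y) = -6.9646, v = y - alpha*grad = -0.9112
  prox(v) = soft_thresh(-0.9112, 0.1867) = -0.7245
Iteration 2: beta = 0.3333, y = -0.7245 + 0.3333*(-0.7245 + 1.4941) = -0.468
  grad(y) = -0.8079, v = y - alpha*grad = -0.4004
  prox(v) = soft_thresh(-0.4004, 0.1867) = -0.2137
f(x_2) = 3*(-0.2137)^2 + 2*(-0.2137) + 2.23*|-0.2137| = 0.1862


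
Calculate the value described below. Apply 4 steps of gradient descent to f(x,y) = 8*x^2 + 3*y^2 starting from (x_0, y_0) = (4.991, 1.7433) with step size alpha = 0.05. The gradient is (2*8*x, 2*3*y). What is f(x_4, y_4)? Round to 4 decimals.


Gradient descent on f(x,y) = 8*x^2 + 3*y^2.
Starting point: (4.991, 1.7433), alpha = 0.05
Step 1: grad_x = 2*8*4.991 = 79.856, grad_y = 2*3*1.7433 = 10.4598
  x_1 = 4.991 - 0.05*79.856 = 0.9982
  y_1 = 1.7433 - 0.05*10.4598 = 1.2203
Step 2: grad_x = 2*8*0.9982 = 15.9712, grad_y = 2*3*1.2203 = 7.3219
  x_2 = 0.9982 - 0.05*15.9712 = 0.1996
  y_2 = 1.2203 - 0.05*7.3219 = 0.8542
Step 3: grad_x = 2*8*0.1996 = 3.1942, grad_y = 2*3*0.8542 = 5.1253
  x_3 = 0.1996 - 0.05*3.1942 = 0.0399
  y_3 = 0.8542 - 0.05*5.1253 = 0.598
Step 4: grad_x = 2*8*0.0399 = 0.6388, grad_y = 2*3*0.598 = 3.5877
  x_4 = 0.0399 - 0.05*0.6388 = 0.008
  y_4 = 0.598 - 0.05*3.5877 = 0.4186
f(0.008, 0.4186) = 8*0.008^2 + 3*0.4186^2 = 0.5261


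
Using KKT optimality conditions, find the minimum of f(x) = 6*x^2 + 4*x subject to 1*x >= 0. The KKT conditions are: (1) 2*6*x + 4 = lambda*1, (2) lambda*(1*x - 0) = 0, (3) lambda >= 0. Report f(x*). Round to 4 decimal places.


Step 1: Try lambda = 0 (constraint inactive).
x_unc = -4/(2*6) = -0.3333
Check: 1*-0.3333 = -0.3333 < 0 -- violated!
Step 2: Constraint must be active: 1*x = 0
x* = 0/1 = 0.0
lambda = (2*6*0.0 + 4)/1 = 4.0
Step 3: Compute optimal value.
f(x*) = 6*0.0^2 + 4*0.0 = 0.0


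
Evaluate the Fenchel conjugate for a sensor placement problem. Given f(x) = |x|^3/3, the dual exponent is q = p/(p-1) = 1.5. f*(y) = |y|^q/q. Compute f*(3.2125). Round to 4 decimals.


The conjugate exponent q satisfies 1/p + 1/q = 1.
p = 3, so q = 3/(3 - 1) = 1.5
|y|^q = 3.2125^1.5 = 5.7579
f*(3.2125) = 5.7579 / 1.5 = 3.8386


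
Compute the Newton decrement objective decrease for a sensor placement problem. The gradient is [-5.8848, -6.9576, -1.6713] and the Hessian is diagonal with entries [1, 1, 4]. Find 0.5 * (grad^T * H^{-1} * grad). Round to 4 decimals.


Step 1: H is diagonal, so H^(-1) * g = [-5.8848, -6.9576, -0.4178].
Step 2: g^T H^(-1) g = sum_i g_i^2 / H_ii
  = (-5.8848)^2/1 + (-6.9576)^2/1 + (-1.6713)^2/4
  = 34.6309 + 48.4082 + 0.6983 = 83.7374
Step 3: Objective decrease = 0.5 * g^T H^(-1) g = 41.8687


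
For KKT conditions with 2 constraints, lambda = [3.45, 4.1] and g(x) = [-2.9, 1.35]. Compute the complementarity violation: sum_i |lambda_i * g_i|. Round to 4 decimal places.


KKT complementary slackness check:
lambda_1 * g_1 = 3.45 * -2.9 = -10.005
lambda_2 * g_2 = 4.1 * 1.35 = 5.535
Total violation = 10.005 + 5.535 = 15.54


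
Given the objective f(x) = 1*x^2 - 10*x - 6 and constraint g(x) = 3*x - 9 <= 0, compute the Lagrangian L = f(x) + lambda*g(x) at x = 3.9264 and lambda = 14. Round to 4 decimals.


Step 1: Evaluate f(x).
f(3.9264) = 1*3.9264^2 - 10*3.9264 - 6 = -29.8474
Step 2: Evaluate g(x).
g(3.9264) = 3*3.9264 - 9 = 2.7792
Step 3: Compute Lagrangian.
L = -29.8474 + 14*2.7792 = 9.0614


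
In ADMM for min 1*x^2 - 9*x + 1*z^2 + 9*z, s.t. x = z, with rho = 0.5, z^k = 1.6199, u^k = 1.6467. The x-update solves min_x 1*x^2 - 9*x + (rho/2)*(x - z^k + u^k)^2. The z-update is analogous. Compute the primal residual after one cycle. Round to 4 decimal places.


ADMM iteration with rho = 0.5, z^k = 1.6199, u^k = 1.6467
Step 1: x-update.
Minimize 1*x^2 - 9*x + (0.5/2)*(x - 1.6199 + 1.6467)^2
FOC: (2*1 + 0.5)*x = 9 + 0.5*(1.6199 - 1.6467)
x^{k+1} = 3.5946
Step 2: z-update.
Minimize 1*z^2 + 9*z + (0.5/2)*(3.5946 - z + 1.6467)^2
FOC: (2*1 + 0.5)*z = -9 + 0.5*(3.5946 + 1.6467)
z^{k+1} = -2.5517
Step 3: u-update.
u^{k+1} = 1.6467 + 3.5946 + 2.5517 = 7.7931
Step 4: Primal residual = |3.5946 + 2.5517| = 6.1464


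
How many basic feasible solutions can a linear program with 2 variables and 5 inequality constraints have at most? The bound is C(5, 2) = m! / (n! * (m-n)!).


Each vertex corresponds to some choice of n active constraints out of m, so the number of vertices is at most C(m, n) = m! / (n!(m-n)!).
m = 5, n = 2
Numerator: 5 * 4
Denominator: 2! = 2
C(5, 2) = 10


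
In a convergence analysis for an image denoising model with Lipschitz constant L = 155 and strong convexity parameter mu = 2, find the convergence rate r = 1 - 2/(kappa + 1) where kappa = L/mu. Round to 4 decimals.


Step 1: Compute the condition number.
kappa = L/mu = 155/2 = 77.5
Step 2: Compute the convergence rate.
r = 1 - 2/(kappa + 1) = 1 - 2*mu/(L + mu) = (L - mu)/(L + mu) = 153/157 = 0.9745


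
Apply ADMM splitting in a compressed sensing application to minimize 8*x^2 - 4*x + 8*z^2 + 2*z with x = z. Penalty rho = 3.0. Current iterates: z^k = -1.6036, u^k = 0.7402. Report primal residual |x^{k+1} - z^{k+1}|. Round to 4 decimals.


ADMM iteration with rho = 3.0, z^k = -1.6036, u^k = 0.7402
Step 1: x-update.
Minimize 8*x^2 - 4*x + (3.0/2)*(x + 1.6036 + 0.7402)^2
FOC: (2*8 + 3.0)*x = 4 + 3.0*(-1.6036 - 0.7402)
x^{k+1} = -0.1595
Step 2: z-update.
Minimize 8*z^2 + 2*z + (3.0/2)*(-0.1595 - z + 0.7402)^2
FOC: (2*8 + 3.0)*z = -2 + 3.0*(-0.1595 + 0.7402)
z^{k+1} = -0.0136
Step 3: u-update.
u^{k+1} = 0.7402 - 0.1595 + 0.0136 = 0.5942
Step 4: Primal residual = |-0.1595 + 0.0136| = 0.146


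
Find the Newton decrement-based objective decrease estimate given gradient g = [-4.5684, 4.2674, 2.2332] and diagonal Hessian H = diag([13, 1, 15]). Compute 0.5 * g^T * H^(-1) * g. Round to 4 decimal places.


Step 1: H is diagonal, so H^(-1) * g = [-0.3514, 4.2674, 0.1489].
Step 2: g^T H^(-1) g = sum_i g_i^2 / H_ii
  = (-4.5684)^2/13 + (4.2674)^2/1 + (2.2332)^2/15
  = 1.6054 + 18.2107 + 0.3325 = 20.1486
Step 3: Objective decrease = 0.5 * g^T H^(-1) g = 10.0743


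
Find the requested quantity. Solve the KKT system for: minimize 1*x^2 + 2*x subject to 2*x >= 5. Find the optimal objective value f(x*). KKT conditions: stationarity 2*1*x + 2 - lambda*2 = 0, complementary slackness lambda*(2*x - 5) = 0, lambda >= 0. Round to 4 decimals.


Step 1: Try lambda = 0 (constraint inactive).
x_unc = -2/(2*1) = -1.0
Check: 2*-1.0 = -2.0 < 5 -- violated!
Step 2: Constraint must be active: 2*x = 5
x* = 5/2 = 2.5
lambda = (2*1*2.5 + 2)/2 = 3.5
Step 3: Compute optimal value.
f(x*) = 1*2.5^2 + 2*2.5 = 11.25


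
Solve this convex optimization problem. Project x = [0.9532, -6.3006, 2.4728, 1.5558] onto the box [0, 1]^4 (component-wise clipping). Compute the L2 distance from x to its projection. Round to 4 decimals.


Project each component onto [0, 1].
clip(0.9532) = 0.9532, clip(-6.3006) = 0.0, clip(2.4728) = 1.0, clip(1.5558) = 1.0
Projection = [0.9532, 0.0, 1.0, 1.0]
Squared diffs: [0.0, 39.6976, 2.1691, 0.3089]
Distance = sqrt(42.1756) = 6.4943


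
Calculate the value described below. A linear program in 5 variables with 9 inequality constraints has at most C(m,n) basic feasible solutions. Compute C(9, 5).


Each vertex corresponds to some choice of n active constraints out of m, so the number of vertices is at most C(m, n) = m! / (n!(m-n)!).
m = 9, n = 5
Numerator: 9 * 8 * 7 * 6 * 5
Denominator: 5! = 120
C(9, 5) = 126


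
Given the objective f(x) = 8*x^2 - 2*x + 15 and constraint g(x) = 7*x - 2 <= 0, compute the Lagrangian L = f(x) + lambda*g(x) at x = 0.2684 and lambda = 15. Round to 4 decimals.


Step 1: Evaluate f(x).
f(0.2684) = 8*0.2684^2 - 2*0.2684 + 15 = 15.0395
Step 2: Evaluate g(x).
g(0.2684) = 7*0.2684 - 2 = -0.1212
Step 3: Compute Lagrangian.
L = 15.0395 + 15*-0.1212 = 13.2215


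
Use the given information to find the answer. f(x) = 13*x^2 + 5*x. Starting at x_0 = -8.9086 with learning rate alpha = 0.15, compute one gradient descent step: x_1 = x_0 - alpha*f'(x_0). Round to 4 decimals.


We compute the gradient at x_0 and apply the update.
f'(x) = 26*x + 5
f'(-8.9086) = 26*-8.9086 + 5 = -226.6236
x_1 = -8.9086 - 0.15*-226.6236 = 25.0849


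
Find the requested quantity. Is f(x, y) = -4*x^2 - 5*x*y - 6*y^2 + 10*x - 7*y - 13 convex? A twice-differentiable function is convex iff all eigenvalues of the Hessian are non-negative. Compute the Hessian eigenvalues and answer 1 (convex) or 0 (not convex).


The Hessian of f(x,y) = -4*x^2 - 5*x*y - 6*y^2 + 10*x - 7*y - 13 is:
H = [[-8, -5], [-5, -12]]
Trace = -8 - 12 = -20
Determinant = -8*-12 - (-5)^2 = 71
Discriminant = (-20)^2 - 4*71 = 116.0
Eigenvalues: lambda_1 = -15.3852, lambda_2 = -4.6148
The function is not convex.

0


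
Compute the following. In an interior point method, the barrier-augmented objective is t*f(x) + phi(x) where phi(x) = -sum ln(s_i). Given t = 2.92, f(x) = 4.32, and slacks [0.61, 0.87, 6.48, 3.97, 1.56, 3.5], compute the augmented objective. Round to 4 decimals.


Step 1: Compute log-barrier.
ln values: [-0.4943, -0.1393, 1.8687, 1.3788, 0.4447, 1.2528]
phi = -(-0.4943 - 0.1393 + 1.8687 + 1.3788 + 0.4447 + 1.2528) = -4.3114
Step 2: Compute augmented objective.
t*f(x) = 2.92*4.32 = 12.6144
Total = 12.6144 - 4.3114 = 8.303


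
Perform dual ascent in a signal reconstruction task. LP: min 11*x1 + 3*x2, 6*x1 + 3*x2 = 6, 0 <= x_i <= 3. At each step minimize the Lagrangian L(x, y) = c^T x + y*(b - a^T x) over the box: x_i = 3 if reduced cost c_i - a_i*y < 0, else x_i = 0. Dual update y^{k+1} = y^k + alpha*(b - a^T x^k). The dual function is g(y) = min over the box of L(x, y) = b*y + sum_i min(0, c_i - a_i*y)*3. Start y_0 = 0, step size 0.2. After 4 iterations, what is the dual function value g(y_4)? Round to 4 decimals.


Dual ascent for LP: min 11*x1 + 3*x2, 6*x1 + 3*x2 = 6, 0 <= x_i <= 3
Step 1: y^k = 0.0, reduced costs: (11.0, 3.0)
  x^k = (0.0, 0.0), subgradient = b - a^T x = 6.0
  y^{k+1} = 0.0 + 0.2*6.0 = 1.2
Step 2: y^k = 1.2, reduced costs: (3.8, -0.6)
  x^k = (0.0, 3.0), subgradient = b - a^T x = -3.0
  y^{k+1} = 1.2 + 0.2*-3.0 = 0.6
Step 3: y^k = 0.6, reduced costs: (7.4, 1.2)
  x^k = (0.0, 0.0), subgradient = b - a^T x = 6.0
  y^{k+1} = 0.6 + 0.2*6.0 = 1.8
Step 4: y^k = 1.8, reduced costs: (0.2, -2.4)
  x^k = (0.0, 3.0), subgradient = b - a^T x = -3.0
  y^{k+1} = 1.8 + 0.2*-3.0 = 1.2
Dual objective at y_4 = 1.2: reduced costs (3.8, -0.6), box minimizer x = (0.0, 3.0)
g(y_4) = b*y + (c1 - a1*y)*x1 + (c2 - a2*y)*x2 = 6*1.2 + 3.8*0.0 + (-0.6)*3.0 = 7.2 + 0.0 - 1.8 = 5.4


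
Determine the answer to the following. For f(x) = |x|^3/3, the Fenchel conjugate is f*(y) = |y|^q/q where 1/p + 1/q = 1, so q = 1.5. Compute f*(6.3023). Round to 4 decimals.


The conjugate exponent q satisfies 1/p + 1/q = 1.
p = 3, so q = 3/(3 - 1) = 1.5
|y|^q = 6.3023^1.5 = 15.8215
f*(6.3023) = 15.8215 / 1.5 = 10.5477


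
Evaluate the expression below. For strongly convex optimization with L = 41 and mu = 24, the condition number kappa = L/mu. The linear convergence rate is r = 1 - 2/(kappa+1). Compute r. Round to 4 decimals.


Step 1: Compute the condition number.
kappa = L/mu = 41/24 = 1.7083
Step 2: Compute the convergence rate.
r = 1 - 2/(kappa + 1) = 1 - 2*mu/(L + mu) = (L - mu)/(L + mu) = 17/65 = 0.2615


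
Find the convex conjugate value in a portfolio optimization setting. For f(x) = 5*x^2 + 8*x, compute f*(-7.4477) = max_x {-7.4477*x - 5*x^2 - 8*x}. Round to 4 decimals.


f*(y) = sup_x {y*x - a*x^2 - b*x} = sup_x {(y-b)*x - a*x^2}
FOC: (y - b) - 2a*x = 0 => x* = (y - b)/(2a)
x* = (-7.4477 - 8)/(2*5) = -1.5448
f*(-7.4477) = (y-b)^2/(4a) = (-7.4477 - 8)^2/(4*5)
= 238.6314/20 = 11.9316


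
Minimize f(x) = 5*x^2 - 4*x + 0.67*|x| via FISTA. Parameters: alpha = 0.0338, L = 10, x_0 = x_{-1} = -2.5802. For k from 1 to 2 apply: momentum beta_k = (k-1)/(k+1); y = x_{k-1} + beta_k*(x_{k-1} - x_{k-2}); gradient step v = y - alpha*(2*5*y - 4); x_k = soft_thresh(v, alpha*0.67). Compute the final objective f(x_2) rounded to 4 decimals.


FISTA on f(x) = 5*x^2 - 4*x + 0.67*|x|
L = 10, alpha = 0.0338
Iteration 1: beta = 0.0, y = -2.5802 + 0.0*(-2.5802 + 2.5802) = -2.5802
  grad(y) = -29.802, v = y - alpha*grad = -1.5729
  prox(v) = soft_thresh(-1.5729, 0.0226) = -1.5502
Iteration 2: beta = 0.3333, y = -1.5502 + 0.3333*(-1.5502 + 2.5802) = -1.2069
  grad(y) = -16.0693, v = y - alpha*grad = -0.6638
  prox(v) = soft_thresh(-0.6638, 0.0226) = -0.6411
f(x_2) = 5*(-0.6411)^2 - 4*(-0.6411) + 0.67*|-0.6411| = 5.0494


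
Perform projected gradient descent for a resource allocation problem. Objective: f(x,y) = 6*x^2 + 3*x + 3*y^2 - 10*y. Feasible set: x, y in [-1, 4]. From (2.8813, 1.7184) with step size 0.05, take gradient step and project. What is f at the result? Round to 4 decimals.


Step 1: Compute gradient at (2.8813, 1.7184).
grad_x = 2*6*2.8813 + 3 = 37.5756
grad_y = 2*3*1.7184 - 10 = 0.3104
Step 2: Gradient step.
x_raw = 2.8813 - 0.05*37.5756 = 1.0025
y_raw = 1.7184 - 0.05*0.3104 = 1.7029
Step 3: Project onto [-1, 4].
x_proj = clip(1.0025) = 1.0025
y_proj = clip(1.7029) = 1.7029
Step 4: Evaluate f.
f(1.0025, 1.7029) = 0.7084


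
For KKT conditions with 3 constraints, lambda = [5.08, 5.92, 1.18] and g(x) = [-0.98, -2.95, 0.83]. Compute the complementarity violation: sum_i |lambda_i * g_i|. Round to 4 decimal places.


KKT complementary slackness check:
lambda_1 * g_1 = 5.08 * -0.98 = -4.9784
lambda_2 * g_2 = 5.92 * -2.95 = -17.464
lambda_3 * g_3 = 1.18 * 0.83 = 0.9794
Total violation = 4.9784 + 17.464 + 0.9794 = 23.4218


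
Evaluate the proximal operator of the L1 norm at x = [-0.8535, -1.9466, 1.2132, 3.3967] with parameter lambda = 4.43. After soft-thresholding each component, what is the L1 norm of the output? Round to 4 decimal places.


Soft-thresholding with lambda = 4.43:
prox(-0.8535) = sign(-0.8535)*max(|-0.8535| - 4.43, 0) = 0.0
prox(-1.9466) = sign(-1.9466)*max(|-1.9466| - 4.43, 0) = 0.0
prox(1.2132) = sign(1.2132)*max(|1.2132| - 4.43, 0) = 0.0
prox(3.3967) = sign(3.3967)*max(|3.3967| - 4.43, 0) = 0.0
prox(x) = [0.0, 0.0, 0.0, 0.0]
||prox(x)||_1 = 0.0 + 0.0 + 0.0 + 0.0 = 0.0


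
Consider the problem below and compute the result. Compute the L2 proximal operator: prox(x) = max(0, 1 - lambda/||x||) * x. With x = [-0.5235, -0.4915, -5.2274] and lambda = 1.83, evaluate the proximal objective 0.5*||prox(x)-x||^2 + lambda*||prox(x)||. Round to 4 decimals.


Step 1: Compute ||x||.
||x|| = 5.2765
Step 2: Compute scaling factor.
scale = max(0, 1 - 1.83/5.2765) = 0.6532
Step 3: prox(x) = [-0.3419, -0.321, -3.4144]
||prox(x)|| = 3.4465
Step 4: Proximal objective.
0.5*||prox-x||^2 = 1.6745
lambda*||prox|| = 6.3071
Total = 7.9815


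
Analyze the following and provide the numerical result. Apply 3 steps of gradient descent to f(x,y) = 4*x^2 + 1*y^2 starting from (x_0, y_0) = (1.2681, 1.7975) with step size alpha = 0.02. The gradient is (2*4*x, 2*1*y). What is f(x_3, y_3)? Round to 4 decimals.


Gradient descent on f(x,y) = 4*x^2 + 1*y^2.
Starting point: (1.2681, 1.7975), alpha = 0.02
Step 1: grad_x = 2*4*1.2681 = 10.1448, grad_y = 2*1*1.7975 = 3.595
  x_1 = 1.2681 - 0.02*10.1448 = 1.0652
  y_1 = 1.7975 - 0.02*3.595 = 1.7256
Step 2: grad_x = 2*4*1.0652 = 8.5216, grad_y = 2*1*1.7256 = 3.4512
  x_2 = 1.0652 - 0.02*8.5216 = 0.8948
  y_2 = 1.7256 - 0.02*3.4512 = 1.6566
Step 3: grad_x = 2*4*0.8948 = 7.1582, grad_y = 2*1*1.6566 = 3.3132
  x_3 = 0.8948 - 0.02*7.1582 = 0.7516
  y_3 = 1.6566 - 0.02*3.3132 = 1.5903
f(0.7516, 1.5903) = 4*0.7516^2 + 1*1.5903^2 = 4.7888


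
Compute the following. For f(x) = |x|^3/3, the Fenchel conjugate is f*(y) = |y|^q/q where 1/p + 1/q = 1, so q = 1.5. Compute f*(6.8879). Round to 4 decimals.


The conjugate exponent q satisfies 1/p + 1/q = 1.
p = 3, so q = 3/(3 - 1) = 1.5
|y|^q = 6.8879^1.5 = 18.0772
f*(6.8879) = 18.0772 / 1.5 = 12.0514


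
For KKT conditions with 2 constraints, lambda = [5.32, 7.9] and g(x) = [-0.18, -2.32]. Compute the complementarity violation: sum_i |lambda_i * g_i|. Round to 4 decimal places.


KKT complementary slackness check:
lambda_1 * g_1 = 5.32 * -0.18 = -0.9576
lambda_2 * g_2 = 7.9 * -2.32 = -18.328
Total violation = 0.9576 + 18.328 = 19.2856


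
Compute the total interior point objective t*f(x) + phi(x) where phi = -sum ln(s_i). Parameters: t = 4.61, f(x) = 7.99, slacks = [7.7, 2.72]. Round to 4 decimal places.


Step 1: Compute log-barrier.
ln values: [2.0412, 1.0006]
phi = -(2.0412 + 1.0006) = -3.0419
Step 2: Compute augmented objective.
t*f(x) = 4.61*7.99 = 36.8339
Total = 36.8339 - 3.0419 = 33.792


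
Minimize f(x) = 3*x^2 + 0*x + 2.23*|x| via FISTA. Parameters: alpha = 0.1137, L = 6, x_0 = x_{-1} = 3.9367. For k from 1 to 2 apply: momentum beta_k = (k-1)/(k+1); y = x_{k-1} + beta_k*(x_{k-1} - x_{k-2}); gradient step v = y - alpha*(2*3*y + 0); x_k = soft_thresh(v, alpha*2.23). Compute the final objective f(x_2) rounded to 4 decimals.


FISTA on f(x) = 3*x^2 + 0*x + 2.23*|x|
L = 6, alpha = 0.1137
Iteration 1: beta = 0.0, y = 3.9367 + 0.0*(3.9367 - 3.9367) = 3.9367
  grad(y) = 23.6202, v = y - alpha*grad = 1.2511
  prox(v) = soft_thresh(1.2511, 0.2536) = 0.9975
Iteration 2: beta = 0.3333, y = 0.9975 + 0.3333*(0.9975 - 3.9367) = 0.0178
  grad(y) = 0.1069, v = y - alpha*grad = 0.0057
  prox(v) = soft_thresh(0.0057, 0.2536) = 0.0
f(x_2) = 3*0.0^2 + 0*0.0 + 2.23*|0.0| = 0.0


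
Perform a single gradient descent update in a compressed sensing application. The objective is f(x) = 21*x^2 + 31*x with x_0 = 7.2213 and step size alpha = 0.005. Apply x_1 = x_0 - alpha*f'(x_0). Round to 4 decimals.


We compute the gradient at x_0 and apply the update.
f'(x) = 42*x + 31
f'(7.2213) = 42*7.2213 + 31 = 334.2946
x_1 = 7.2213 - 0.005*334.2946 = 5.5498


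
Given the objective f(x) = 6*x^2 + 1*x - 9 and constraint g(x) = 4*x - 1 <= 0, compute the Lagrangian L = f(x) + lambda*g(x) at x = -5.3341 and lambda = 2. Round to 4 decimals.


Step 1: Evaluate f(x).
f(-5.3341) = 6*(-5.3341)^2 + 1*(-5.3341) - 9 = 156.3816
Step 2: Evaluate g(x).
g(-5.3341) = 4*-5.3341 - 1 = -22.3364
Step 3: Compute Lagrangian.
L = 156.3816 + 2*-22.3364 = 111.7088


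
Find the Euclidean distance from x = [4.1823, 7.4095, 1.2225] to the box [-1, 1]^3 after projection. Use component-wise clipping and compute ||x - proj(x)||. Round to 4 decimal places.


Project each component onto [-1, 1].
clip(4.1823) = 1.0, clip(7.4095) = 1.0, clip(1.2225) = 1.0
Projection = [1.0, 1.0, 1.0]
Squared diffs: [10.127, 41.0817, 0.0495]
Distance = sqrt(51.2582) = 7.1595


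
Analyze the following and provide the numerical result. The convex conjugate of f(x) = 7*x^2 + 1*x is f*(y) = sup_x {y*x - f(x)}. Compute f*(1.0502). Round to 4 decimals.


f*(y) = sup_x {y*x - a*x^2 - b*x} = sup_x {(y-b)*x - a*x^2}
FOC: (y - b) - 2a*x = 0 => x* = (y - b)/(2a)
x* = (1.0502 - 1)/(2*7) = 0.0036
f*(1.0502) = (y-b)^2/(4a) = (1.0502 - 1)^2/(4*7)
= 0.0025/28 = 0.0001


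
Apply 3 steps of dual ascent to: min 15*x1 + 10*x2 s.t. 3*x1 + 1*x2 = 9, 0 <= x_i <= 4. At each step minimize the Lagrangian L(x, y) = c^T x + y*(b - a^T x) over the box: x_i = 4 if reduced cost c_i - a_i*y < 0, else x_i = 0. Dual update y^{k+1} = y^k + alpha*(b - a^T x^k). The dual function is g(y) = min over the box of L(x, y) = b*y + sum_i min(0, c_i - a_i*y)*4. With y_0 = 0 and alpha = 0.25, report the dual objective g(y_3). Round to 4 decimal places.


Dual ascent for LP: min 15*x1 + 10*x2, 3*x1 + 1*x2 = 9, 0 <= x_i <= 4
Step 1: y^k = 0.0, reduced costs: (15.0, 10.0)
  x^k = (0.0, 0.0), subgradient = b - a^T x = 9.0
  y^{k+1} = 0.0 + 0.25*9.0 = 2.25
Step 2: y^k = 2.25, reduced costs: (8.25, 7.75)
  x^k = (0.0, 0.0), subgradient = b - a^T x = 9.0
  y^{k+1} = 2.25 + 0.25*9.0 = 4.5
Step 3: y^k = 4.5, reduced costs: (1.5, 5.5)
  x^k = (0.0, 0.0), subgradient = b - a^T x = 9.0
  y^{k+1} = 4.5 + 0.25*9.0 = 6.75
Dual objective at y_3 = 6.75: reduced costs (-5.25, 3.25), box minimizer x = (4.0, 0.0)
g(y_3) = b*y + (c1 - a1*y)*x1 + (c2 - a2*y)*x2 = 9*6.75 + (-5.25)*4.0 + 3.25*0.0 = 60.75 - 21.0 + 0.0 = 39.75


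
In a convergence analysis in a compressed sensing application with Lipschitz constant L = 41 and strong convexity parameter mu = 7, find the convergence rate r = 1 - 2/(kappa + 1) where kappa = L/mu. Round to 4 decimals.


Step 1: Compute the condition number.
kappa = L/mu = 41/7 = 5.8571
Step 2: Compute the convergence rate.
r = 1 - 2/(kappa + 1) = 1 - 2*mu/(L + mu) = (L - mu)/(L + mu) = 34/48 = 0.7083


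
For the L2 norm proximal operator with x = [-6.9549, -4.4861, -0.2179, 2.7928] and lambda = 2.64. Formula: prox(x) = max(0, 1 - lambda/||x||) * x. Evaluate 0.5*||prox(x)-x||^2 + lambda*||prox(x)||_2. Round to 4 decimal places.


Step 1: Compute ||x||.
||x|| = 8.7374
Step 2: Compute scaling factor.
scale = max(0, 1 - 2.64/8.7374) = 0.6979
Step 3: prox(x) = [-4.8535, -3.1306, -0.1521, 1.949]
||prox(x)|| = 6.0974
Step 4: Proximal objective.
0.5*||prox-x||^2 = 3.4848
lambda*||prox|| = 16.0971
Total = 19.5821


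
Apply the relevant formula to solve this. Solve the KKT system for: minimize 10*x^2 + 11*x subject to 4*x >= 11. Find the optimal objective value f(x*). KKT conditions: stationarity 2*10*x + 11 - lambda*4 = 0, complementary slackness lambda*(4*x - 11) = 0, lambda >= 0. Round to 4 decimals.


Step 1: Try lambda = 0 (constraint inactive).
x_unc = -11/(2*10) = -0.55
Check: 4*-0.55 = -2.2 < 11 -- violated!
Step 2: Constraint must be active: 4*x = 11
x* = 11/4 = 2.75
lambda = (2*10*2.75 + 11)/4 = 16.5
Step 3: Compute optimal value.
f(x*) = 10*2.75^2 + 11*2.75 = 105.875


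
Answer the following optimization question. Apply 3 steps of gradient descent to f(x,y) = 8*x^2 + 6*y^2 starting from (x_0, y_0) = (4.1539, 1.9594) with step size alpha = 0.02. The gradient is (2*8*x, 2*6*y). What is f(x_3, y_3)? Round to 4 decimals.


Gradient descent on f(x,y) = 8*x^2 + 6*y^2.
Starting point: (4.1539, 1.9594), alpha = 0.02
Step 1: grad_x = 2*8*4.1539 = 66.4624, grad_y = 2*6*1.9594 = 23.5128
  x_1 = 4.1539 - 0.02*66.4624 = 2.8247
  y_1 = 1.9594 - 0.02*23.5128 = 1.4891
Step 2: grad_x = 2*8*2.8247 = 45.1944, grad_y = 2*6*1.4891 = 17.8697
  x_2 = 2.8247 - 0.02*45.1944 = 1.9208
  y_2 = 1.4891 - 0.02*17.8697 = 1.1317
Step 3: grad_x = 2*8*1.9208 = 30.7322, grad_y = 2*6*1.1317 = 13.581
  x_3 = 1.9208 - 0.02*30.7322 = 1.3061
  y_3 = 1.1317 - 0.02*13.581 = 0.8601
f(1.3061, 0.8601) = 8*1.3061^2 + 6*0.8601^2 = 18.0865


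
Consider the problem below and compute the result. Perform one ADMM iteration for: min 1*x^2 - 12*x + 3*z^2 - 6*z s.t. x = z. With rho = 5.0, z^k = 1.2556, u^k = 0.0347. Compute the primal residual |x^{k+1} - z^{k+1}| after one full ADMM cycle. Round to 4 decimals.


ADMM iteration with rho = 5.0, z^k = 1.2556, u^k = 0.0347
Step 1: x-update.
Minimize 1*x^2 - 12*x + (5.0/2)*(x - 1.2556 + 0.0347)^2
FOC: (2*1 + 5.0)*x = 12 + 5.0*(1.2556 - 0.0347)
x^{k+1} = 2.5864
Step 2: z-update.
Minimize 3*z^2 - 6*z + (5.0/2)*(2.5864 - z + 0.0347)^2
FOC: (2*3 + 5.0)*z = 6 + 5.0*(2.5864 + 0.0347)
z^{k+1} = 1.7368
Step 3: u-update.
u^{k+1} = 0.0347 + 2.5864 - 1.7368 = 0.8842
Step 4: Primal residual = |2.5864 - 1.7368| = 0.8495


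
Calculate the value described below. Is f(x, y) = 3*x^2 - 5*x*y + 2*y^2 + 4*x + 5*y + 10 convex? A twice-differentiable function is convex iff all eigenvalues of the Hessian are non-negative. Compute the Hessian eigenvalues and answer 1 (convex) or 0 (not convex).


The Hessian of f(x,y) = 3*x^2 - 5*x*y + 2*y^2 + 4*x + 5*y + 10 is:
H = [[6, -5], [-5, 4]]
Trace = 6 + 4 = 10
Determinant = 6*4 - (-5)^2 = -1
Discriminant = (10)^2 - 4*-1 = 104.0
Eigenvalues: lambda_1 = -0.099, lambda_2 = 10.099
The function is not convex.

0


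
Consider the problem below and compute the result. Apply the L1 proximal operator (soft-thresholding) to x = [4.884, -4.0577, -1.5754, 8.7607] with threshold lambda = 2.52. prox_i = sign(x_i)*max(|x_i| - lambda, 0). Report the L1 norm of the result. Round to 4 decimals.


Soft-thresholding with lambda = 2.52:
prox(4.884) = sign(4.884)*max(|4.884| - 2.52, 0) = 2.364
prox(-4.0577) = sign(-4.0577)*max(|-4.0577| - 2.52, 0) = -1.5377
prox(-1.5754) = sign(-1.5754)*max(|-1.5754| - 2.52, 0) = 0.0
prox(8.7607) = sign(8.7607)*max(|8.7607| - 2.52, 0) = 6.2407
prox(x) = [2.364, -1.5377, 0.0, 6.2407]
||prox(x)||_1 = 2.364 + 1.5377 + 0.0 + 6.2407 = 10.1424


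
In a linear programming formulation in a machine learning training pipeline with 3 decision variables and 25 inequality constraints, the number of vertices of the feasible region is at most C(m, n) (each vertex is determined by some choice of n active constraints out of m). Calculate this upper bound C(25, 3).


Each vertex corresponds to some choice of n active constraints out of m, so the number of vertices is at most C(m, n) = m! / (n!(m-n)!).
m = 25, n = 3
Numerator: 25 * 24 * 23
Denominator: 3! = 6
C(25, 3) = 2300


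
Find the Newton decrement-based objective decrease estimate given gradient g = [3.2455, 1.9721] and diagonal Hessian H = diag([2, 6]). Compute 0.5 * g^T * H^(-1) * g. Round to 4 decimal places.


Step 1: H is diagonal, so H^(-1) * g = [1.6228, 0.3287].
Step 2: g^T H^(-1) g = sum_i g_i^2 / H_ii
  = (3.2455)^2/2 + (1.9721)^2/6
  = 5.2666 + 0.6482 = 5.9148
Step 3: Objective decrease = 0.5 * g^T H^(-1) g = 2.9574


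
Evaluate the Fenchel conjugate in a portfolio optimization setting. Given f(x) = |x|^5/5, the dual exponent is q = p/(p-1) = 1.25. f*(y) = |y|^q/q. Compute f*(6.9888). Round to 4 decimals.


The conjugate exponent q satisfies 1/p + 1/q = 1.
p = 5, so q = 5/(5 - 1) = 1.25
|y|^q = 6.9888^1.25 = 11.3633
f*(6.9888) = 11.3633 / 1.25 = 9.0906


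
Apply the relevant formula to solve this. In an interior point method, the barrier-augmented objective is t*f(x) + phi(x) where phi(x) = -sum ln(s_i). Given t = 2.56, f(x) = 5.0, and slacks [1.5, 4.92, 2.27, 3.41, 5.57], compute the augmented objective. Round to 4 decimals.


Step 1: Compute log-barrier.
ln values: [0.4055, 1.5933, 0.8198, 1.2267, 1.7174]
phi = -(0.4055 + 1.5933 + 0.8198 + 1.2267 + 1.7174) = -5.7627
Step 2: Compute augmented objective.
t*f(x) = 2.56*5.0 = 12.8
Total = 12.8 - 5.7627 = 7.0373


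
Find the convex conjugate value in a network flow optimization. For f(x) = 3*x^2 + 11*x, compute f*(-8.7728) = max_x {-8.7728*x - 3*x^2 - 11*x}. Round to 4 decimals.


f*(y) = sup_x {y*x - a*x^2 - b*x} = sup_x {(y-b)*x - a*x^2}
FOC: (y - b) - 2a*x = 0 => x* = (y - b)/(2a)
x* = (-8.7728 - 11)/(2*3) = -3.2955
f*(-8.7728) = (y-b)^2/(4a) = (-8.7728 - 11)^2/(4*3)
= 390.9636/12 = 32.5803


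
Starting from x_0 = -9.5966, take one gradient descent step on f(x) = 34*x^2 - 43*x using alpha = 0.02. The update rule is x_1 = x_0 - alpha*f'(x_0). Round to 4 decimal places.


We compute the gradient at x_0 and apply the update.
f'(x) = 68*x - 43
f'(-9.5966) = 68*-9.5966 - 43 = -695.5688
x_1 = -9.5966 - 0.02*-695.5688 = 4.3148


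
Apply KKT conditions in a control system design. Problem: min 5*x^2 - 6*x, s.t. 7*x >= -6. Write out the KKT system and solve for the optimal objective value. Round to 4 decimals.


Step 1: Try lambda = 0 (constraint inactive).
Stationarity: 2*5*x - 6 = 0
x* = 6/(2*5) = 0.6
Check constraint: 7*0.6 = 4.2 >= -6 -- satisfied.
Step 2: Compute optimal value.
f(x*) = 5*0.6^2 - 6*0.6 = -1.8


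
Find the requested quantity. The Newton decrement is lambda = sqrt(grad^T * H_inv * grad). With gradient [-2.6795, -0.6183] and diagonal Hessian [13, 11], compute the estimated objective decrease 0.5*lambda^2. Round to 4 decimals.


Step 1: H is diagonal, so H^(-1) * g = [-0.2061, -0.0562].
Step 2: g^T H^(-1) g = sum_i g_i^2 / H_ii
  = (-2.6795)^2/13 + (-0.6183)^2/11
  = 0.5523 + 0.0348 = 0.587
Step 3: Objective decrease = 0.5 * g^T H^(-1) g = 0.2935


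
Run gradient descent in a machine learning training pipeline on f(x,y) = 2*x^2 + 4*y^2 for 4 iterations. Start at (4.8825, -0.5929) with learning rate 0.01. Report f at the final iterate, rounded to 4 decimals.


Gradient descent on f(x,y) = 2*x^2 + 4*y^2.
Starting point: (4.8825, -0.5929), alpha = 0.01
Step 1: grad_x = 2*2*4.8825 = 19.53, grad_y = 2*4*-0.5929 = -4.7432
  x_1 = 4.8825 - 0.01*19.53 = 4.6872
  y_1 = -0.5929 - 0.01*-4.7432 = -0.5455
Step 2: grad_x = 2*2*4.6872 = 18.7488, grad_y = 2*4*-0.5455 = -4.3637
  x_2 = 4.6872 - 0.01*18.7488 = 4.4997
  y_2 = -0.5455 - 0.01*-4.3637 = -0.5018
Step 3: grad_x = 2*2*4.4997 = 17.9988, grad_y = 2*4*-0.5018 = -4.0146
  x_3 = 4.4997 - 0.01*17.9988 = 4.3197
  y_3 = -0.5018 - 0.01*-4.0146 = -0.4617
Step 4: grad_x = 2*2*4.3197 = 17.2789, grad_y = 2*4*-0.4617 = -3.6935
  x_4 = 4.3197 - 0.01*17.2789 = 4.1469
  y_4 = -0.4617 - 0.01*-3.6935 = -0.4247
f(4.1469, -0.4247) = 2*4.1469^2 + 4*(-0.4247)^2 = 35.1158


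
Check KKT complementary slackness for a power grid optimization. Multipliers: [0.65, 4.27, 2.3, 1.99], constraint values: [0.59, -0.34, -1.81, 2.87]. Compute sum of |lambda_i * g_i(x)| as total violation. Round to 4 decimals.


KKT complementary slackness check:
lambda_1 * g_1 = 0.65 * 0.59 = 0.3835
lambda_2 * g_2 = 4.27 * -0.34 = -1.4518
lambda_3 * g_3 = 2.3 * -1.81 = -4.163
lambda_4 * g_4 = 1.99 * 2.87 = 5.7113
Total violation = 0.3835 + 1.4518 + 4.163 + 5.7113 = 11.7096


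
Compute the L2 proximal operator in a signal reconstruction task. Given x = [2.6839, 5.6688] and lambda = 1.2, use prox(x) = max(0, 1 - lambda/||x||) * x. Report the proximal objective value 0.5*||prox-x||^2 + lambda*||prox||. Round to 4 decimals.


Step 1: Compute ||x||.
||x|| = 6.2721
Step 2: Compute scaling factor.
scale = max(0, 1 - 1.2/6.2721) = 0.8087
Step 3: prox(x) = [2.1704, 4.5842]
||prox(x)|| = 5.0721
Step 4: Proximal objective.
0.5*||prox-x||^2 = 0.72
lambda*||prox|| = 6.0865
Total = 6.8065


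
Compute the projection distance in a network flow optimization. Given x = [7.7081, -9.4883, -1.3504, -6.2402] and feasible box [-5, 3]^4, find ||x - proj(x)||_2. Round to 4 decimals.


Project each component onto [-5, 3].
clip(7.7081) = 3.0, clip(-9.4883) = -5.0, clip(-1.3504) = -1.3504, clip(-6.2402) = -5.0
Projection = [3.0, -5.0, -1.3504, -5.0]
Squared diffs: [22.1662, 20.1448, 0.0, 1.5381]
Distance = sqrt(43.8491) = 6.6219


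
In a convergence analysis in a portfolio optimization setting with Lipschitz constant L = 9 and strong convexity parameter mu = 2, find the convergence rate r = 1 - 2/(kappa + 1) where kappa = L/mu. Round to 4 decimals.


Step 1: Compute the condition number.
kappa = L/mu = 9/2 = 4.5
Step 2: Compute the convergence rate.
r = 1 - 2/(kappa + 1) = 1 - 2*mu/(L + mu) = (L - mu)/(L + mu) = 7/11 = 0.6364


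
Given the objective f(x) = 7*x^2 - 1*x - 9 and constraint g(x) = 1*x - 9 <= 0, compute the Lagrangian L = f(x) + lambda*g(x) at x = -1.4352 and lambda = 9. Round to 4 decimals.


Step 1: Evaluate f(x).
f(-1.4352) = 7*(-1.4352)^2 - 1*(-1.4352) - 9 = 6.8538
Step 2: Evaluate g(x).
g(-1.4352) = 1*-1.4352 - 9 = -10.4352
Step 3: Compute Lagrangian.
L = 6.8538 + 9*-10.4352 = -87.063


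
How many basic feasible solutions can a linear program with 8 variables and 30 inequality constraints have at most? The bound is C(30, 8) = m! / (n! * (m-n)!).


Each vertex corresponds to some choice of n active constraints out of m, so the number of vertices is at most C(m, n) = m! / (n!(m-n)!).
m = 30, n = 8
Numerator: 30 * 29 * 28 * 27 * 26 * 25 * 24 * 23
Denominator: 8! = 40320
C(30, 8) = 5852925


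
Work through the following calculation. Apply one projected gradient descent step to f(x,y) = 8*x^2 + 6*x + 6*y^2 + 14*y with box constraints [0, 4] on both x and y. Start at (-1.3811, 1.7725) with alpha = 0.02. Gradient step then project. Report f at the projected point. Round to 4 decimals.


Step 1: Compute gradient at (-1.3811, 1.7725).
grad_x = 2*8*-1.3811 + 6 = -16.0976
grad_y = 2*6*1.7725 + 14 = 35.27
Step 2: Gradient step.
x_raw = -1.3811 - 0.02*-16.0976 = -1.0591
y_raw = 1.7725 - 0.02*35.27 = 1.0671
Step 3: Project onto [0, 4].
x_proj = clip(-1.0591) = 0.0
y_proj = clip(1.0671) = 1.0671
Step 4: Evaluate f.
f(0.0, 1.0671) = 21.7716
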